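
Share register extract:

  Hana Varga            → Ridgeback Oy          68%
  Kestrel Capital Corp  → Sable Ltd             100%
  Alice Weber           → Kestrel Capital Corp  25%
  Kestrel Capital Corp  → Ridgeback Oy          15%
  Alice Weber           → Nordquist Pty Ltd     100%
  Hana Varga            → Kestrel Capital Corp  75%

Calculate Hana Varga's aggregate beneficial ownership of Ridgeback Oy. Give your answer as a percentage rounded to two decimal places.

Hana reaches Ridgeback along 2 paths.
Direct stake: 68% = 68%.
Via Kestrel: 75% × 15% = 11.25%.
Total: 68% + 11.25% = 79.25%.

79.25%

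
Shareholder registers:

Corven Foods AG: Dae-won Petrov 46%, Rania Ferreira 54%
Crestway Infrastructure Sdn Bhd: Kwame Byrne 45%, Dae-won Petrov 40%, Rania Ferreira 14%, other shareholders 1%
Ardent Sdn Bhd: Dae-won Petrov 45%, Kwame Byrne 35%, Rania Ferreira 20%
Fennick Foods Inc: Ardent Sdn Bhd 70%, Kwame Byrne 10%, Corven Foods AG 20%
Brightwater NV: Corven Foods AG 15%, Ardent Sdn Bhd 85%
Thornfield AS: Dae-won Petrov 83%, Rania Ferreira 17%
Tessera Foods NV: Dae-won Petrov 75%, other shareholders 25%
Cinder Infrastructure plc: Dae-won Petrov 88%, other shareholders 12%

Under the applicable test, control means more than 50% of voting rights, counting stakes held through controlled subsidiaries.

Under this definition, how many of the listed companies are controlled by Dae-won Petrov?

3

Dae-won holds 83% of Thornfield, so Dae-won controls Thornfield.
Dae-won holds 75% of Tessera, so Dae-won controls Tessera.
Dae-won holds 88% of Cinder, so Dae-won controls Cinder.
No other company's threshold is met.
Dae-won controls 3 companies.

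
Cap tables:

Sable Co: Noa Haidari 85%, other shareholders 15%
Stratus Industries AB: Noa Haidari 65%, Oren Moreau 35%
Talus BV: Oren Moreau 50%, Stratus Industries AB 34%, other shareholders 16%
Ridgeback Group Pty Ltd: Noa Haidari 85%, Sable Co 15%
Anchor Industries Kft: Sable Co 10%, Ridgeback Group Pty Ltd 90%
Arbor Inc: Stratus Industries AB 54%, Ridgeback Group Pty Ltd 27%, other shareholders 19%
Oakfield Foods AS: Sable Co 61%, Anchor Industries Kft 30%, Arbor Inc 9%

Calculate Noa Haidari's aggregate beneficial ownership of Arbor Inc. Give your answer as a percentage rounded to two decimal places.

Noa reaches Arbor along 3 paths.
Via Stratus: 65% × 54% = 35.1%.
Via Ridgeback: 85% × 27% = 22.95%.
Via Sable → Ridgeback: 85% × 15% × 27% = 3.4425%.
Total: 35.1% + 22.95% + 3.4425% = 61.4925%.
Rounded: 61.49%.

61.49%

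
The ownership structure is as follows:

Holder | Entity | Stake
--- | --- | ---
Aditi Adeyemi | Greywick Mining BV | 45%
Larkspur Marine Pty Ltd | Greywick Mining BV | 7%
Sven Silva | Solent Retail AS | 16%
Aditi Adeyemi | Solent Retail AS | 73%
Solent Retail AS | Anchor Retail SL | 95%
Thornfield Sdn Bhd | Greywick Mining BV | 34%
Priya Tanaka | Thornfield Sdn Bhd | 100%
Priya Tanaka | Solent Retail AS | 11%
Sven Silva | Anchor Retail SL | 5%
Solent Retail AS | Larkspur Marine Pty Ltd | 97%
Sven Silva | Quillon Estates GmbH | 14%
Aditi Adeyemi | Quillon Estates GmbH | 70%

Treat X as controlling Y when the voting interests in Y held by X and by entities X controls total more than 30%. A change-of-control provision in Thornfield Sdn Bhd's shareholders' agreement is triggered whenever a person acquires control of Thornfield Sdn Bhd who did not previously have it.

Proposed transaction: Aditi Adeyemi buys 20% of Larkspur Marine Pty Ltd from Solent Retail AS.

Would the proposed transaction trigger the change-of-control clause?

No

The purchase adds only to Aditi's holdings (Solent's stake shrinks), so Aditi is the only person who could newly come to control Thornfield.
Aditi holds 70% of Quillon, so Aditi controls Quillon.
Aditi holds 73% of Solent, so Aditi controls Solent.
Solent holds 97% of Larkspur, so Aditi controls Larkspur.
Solent holds 95% of Anchor, so Aditi controls Anchor.
Aditi and Larkspur together hold 45% + 7% = 52% of Greywick, so Aditi controls Greywick.
Neither Aditi nor any entity Aditi controls holds any voting interest in Thornfield.
So before the transaction, Aditi does not control Thornfield.
After the purchase, Aditi holds 20% of Larkspur directly, and Solent's stake falls to 77%.
Solent and Aditi together hold 77% + 20% = 97% of Larkspur, so Aditi controls Larkspur.
After the transaction, neither Aditi nor any entity Aditi controls holds a voting interest in Thornfield, so Aditi still does not control it.
No new person acquires control, so the clause is not triggered.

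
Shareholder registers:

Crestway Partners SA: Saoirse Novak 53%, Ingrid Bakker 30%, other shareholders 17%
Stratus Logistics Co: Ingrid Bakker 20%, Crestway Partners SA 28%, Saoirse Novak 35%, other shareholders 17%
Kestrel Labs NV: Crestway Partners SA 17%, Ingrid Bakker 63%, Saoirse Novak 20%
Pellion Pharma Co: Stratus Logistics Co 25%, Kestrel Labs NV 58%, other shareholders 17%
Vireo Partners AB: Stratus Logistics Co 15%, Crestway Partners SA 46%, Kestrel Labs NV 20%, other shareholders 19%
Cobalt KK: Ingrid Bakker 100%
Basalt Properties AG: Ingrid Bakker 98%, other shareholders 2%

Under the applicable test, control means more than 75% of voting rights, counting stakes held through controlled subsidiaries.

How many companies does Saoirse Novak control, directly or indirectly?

Saoirse's largest direct stake is 53% in Crestway, which does not meet the threshold.
Saoirse controls 0 companies.

0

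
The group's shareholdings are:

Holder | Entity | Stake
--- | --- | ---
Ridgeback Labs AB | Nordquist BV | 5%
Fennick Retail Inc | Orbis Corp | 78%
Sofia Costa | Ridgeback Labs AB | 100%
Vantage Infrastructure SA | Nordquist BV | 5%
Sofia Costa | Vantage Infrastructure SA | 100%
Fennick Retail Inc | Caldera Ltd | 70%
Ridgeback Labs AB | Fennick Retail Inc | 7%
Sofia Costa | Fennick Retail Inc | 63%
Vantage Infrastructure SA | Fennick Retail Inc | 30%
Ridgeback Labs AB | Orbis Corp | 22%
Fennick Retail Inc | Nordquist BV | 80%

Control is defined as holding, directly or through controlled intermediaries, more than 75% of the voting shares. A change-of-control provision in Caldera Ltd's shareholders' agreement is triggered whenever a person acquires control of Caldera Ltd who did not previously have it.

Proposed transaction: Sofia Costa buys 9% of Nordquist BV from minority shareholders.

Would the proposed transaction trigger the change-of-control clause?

No

The purchase changes only Sofia's holdings, so Sofia is the only person who could newly come to control Caldera.
Sofia holds 100% of Ridgeback, so Sofia controls Ridgeback.
Sofia holds 100% of Vantage, so Sofia controls Vantage.
Ridgeback and Vantage and Sofia together hold 7% + 30% + 63% = 100% of Fennick, so Sofia controls Fennick.
Vantage and Fennick and Ridgeback together hold 5% + 80% + 5% = 90% of Nordquist, so Sofia controls Nordquist.
Ridgeback and Fennick together hold 22% + 78% = 100% of Orbis, so Sofia controls Orbis.
In Caldera, Sofia's side holds only 70%, not > 75%.
So before the transaction, Sofia does not control Caldera.
After the purchase, Sofia holds 9% of Nordquist directly.
Vantage and Fennick and Ridgeback and Sofia together hold 5% + 80% + 5% + 9% = 99% of Nordquist, so Sofia controls Nordquist.
After the transaction, Sofia's side holds 70% of Caldera, not > 75%, so Sofia still does not control Caldera.
No new person acquires control, so the clause is not triggered.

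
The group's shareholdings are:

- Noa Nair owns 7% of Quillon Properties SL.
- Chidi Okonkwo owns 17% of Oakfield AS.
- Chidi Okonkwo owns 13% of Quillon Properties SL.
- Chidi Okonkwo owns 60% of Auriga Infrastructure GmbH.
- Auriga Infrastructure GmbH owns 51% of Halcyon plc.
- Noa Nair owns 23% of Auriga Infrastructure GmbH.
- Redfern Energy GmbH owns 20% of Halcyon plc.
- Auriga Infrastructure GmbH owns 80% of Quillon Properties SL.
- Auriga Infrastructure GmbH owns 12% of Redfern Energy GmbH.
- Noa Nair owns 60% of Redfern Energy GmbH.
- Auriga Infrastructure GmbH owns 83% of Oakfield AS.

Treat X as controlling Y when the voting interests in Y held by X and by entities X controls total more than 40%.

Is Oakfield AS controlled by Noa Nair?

No

Noa holds 60% of Redfern, so Noa controls Redfern.
Neither Noa nor any entity Noa controls holds any voting interest in Oakfield.
So Noa does not control Oakfield.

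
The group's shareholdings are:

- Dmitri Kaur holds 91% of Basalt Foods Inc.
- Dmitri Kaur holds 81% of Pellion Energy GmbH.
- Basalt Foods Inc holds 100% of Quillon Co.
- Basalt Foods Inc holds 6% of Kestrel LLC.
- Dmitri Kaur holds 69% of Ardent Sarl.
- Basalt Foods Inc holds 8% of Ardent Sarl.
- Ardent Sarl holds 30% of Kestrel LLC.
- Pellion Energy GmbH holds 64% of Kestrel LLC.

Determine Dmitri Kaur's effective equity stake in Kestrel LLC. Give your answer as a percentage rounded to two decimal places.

80.18%

Dmitri reaches Kestrel along 4 paths.
Via Pellion: 81% × 64% = 51.84%.
Via Basalt: 91% × 6% = 5.46%.
Via Basalt → Ardent: 91% × 8% × 30% = 2.184%.
Via Ardent: 69% × 30% = 20.7%.
Total: 51.84% + 5.46% + 2.184% + 20.7% = 80.184%.
Rounded: 80.18%.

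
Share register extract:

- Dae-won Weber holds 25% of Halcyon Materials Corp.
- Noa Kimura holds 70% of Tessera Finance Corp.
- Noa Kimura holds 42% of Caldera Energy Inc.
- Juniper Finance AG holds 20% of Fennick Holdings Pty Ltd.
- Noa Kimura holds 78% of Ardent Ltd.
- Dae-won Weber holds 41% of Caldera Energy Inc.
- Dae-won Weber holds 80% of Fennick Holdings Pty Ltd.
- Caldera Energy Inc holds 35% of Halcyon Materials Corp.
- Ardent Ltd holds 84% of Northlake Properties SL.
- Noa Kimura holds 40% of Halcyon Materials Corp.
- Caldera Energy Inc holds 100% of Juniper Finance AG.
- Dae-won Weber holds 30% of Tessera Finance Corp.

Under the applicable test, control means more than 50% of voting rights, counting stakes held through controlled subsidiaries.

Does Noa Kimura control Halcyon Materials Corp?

Noa holds 70% of Tessera, so Noa controls Tessera.
Noa holds 78% of Ardent, so Noa controls Ardent.
Ardent holds 84% of Northlake, so Noa controls Northlake.
In Halcyon, Noa's side holds only 40%, not > 50%.
So Noa does not control Halcyon.

No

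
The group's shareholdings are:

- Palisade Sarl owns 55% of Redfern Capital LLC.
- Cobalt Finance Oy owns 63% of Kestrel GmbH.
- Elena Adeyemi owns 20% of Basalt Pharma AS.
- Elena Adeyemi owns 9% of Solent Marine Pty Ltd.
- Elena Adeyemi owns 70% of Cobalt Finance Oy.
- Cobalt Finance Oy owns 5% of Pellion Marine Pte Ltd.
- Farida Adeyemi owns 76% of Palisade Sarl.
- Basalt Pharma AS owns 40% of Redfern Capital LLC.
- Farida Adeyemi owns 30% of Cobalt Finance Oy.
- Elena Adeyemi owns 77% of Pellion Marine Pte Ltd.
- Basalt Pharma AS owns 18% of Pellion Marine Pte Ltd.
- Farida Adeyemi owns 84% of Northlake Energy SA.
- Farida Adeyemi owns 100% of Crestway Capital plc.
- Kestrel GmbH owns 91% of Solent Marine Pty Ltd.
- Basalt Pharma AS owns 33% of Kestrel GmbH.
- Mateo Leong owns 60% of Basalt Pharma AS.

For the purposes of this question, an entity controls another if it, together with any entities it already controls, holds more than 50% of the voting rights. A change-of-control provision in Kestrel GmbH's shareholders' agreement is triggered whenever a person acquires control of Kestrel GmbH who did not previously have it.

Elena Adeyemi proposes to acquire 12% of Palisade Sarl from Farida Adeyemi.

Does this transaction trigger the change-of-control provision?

The purchase adds only to Elena's holdings (Farida's stake shrinks), so Elena is the only person who could newly come to control Kestrel.
Elena holds 70% of Cobalt, so Elena controls Cobalt.
Cobalt holds 63% of Kestrel, so Elena controls Kestrel.
So Elena already controls Kestrel before the transaction.
After the purchase, Elena holds 12% of Palisade directly, and Farida's stake falls to 64%.
Elena controlled Kestrel already, so this is not a new person acquiring control; every other person's position is unchanged or reduced.
No new person acquires control, so the clause is not triggered.

No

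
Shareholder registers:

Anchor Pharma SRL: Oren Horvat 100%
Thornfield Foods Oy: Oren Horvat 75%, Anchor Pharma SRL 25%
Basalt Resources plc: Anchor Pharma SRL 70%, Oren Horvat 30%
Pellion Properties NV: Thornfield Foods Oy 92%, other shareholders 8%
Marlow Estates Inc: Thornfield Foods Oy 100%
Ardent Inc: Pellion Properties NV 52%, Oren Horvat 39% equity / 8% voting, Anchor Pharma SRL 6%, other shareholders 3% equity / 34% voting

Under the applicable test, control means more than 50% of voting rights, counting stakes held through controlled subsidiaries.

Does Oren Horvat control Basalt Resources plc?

Oren holds 100% of Anchor, so Oren controls Anchor.
Anchor and Oren together hold 70% + 30% = 100% of Basalt, so Oren controls Basalt.

Yes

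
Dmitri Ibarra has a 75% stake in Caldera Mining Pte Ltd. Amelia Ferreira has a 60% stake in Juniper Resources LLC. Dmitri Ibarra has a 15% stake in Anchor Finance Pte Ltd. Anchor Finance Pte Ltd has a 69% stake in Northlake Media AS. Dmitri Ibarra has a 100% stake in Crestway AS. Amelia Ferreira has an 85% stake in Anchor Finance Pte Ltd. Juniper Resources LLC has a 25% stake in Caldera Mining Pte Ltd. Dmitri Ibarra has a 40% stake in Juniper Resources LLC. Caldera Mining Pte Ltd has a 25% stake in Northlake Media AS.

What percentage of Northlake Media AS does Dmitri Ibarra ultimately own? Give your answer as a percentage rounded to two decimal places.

Dmitri reaches Northlake along 3 paths.
Via Anchor: 15% × 69% = 10.35%.
Via Juniper → Caldera: 40% × 25% × 25% = 2.5%.
Via Caldera: 75% × 25% = 18.75%.
Total: 10.35% + 2.5% + 18.75% = 31.6%.
Rounded: 31.60%.

31.60%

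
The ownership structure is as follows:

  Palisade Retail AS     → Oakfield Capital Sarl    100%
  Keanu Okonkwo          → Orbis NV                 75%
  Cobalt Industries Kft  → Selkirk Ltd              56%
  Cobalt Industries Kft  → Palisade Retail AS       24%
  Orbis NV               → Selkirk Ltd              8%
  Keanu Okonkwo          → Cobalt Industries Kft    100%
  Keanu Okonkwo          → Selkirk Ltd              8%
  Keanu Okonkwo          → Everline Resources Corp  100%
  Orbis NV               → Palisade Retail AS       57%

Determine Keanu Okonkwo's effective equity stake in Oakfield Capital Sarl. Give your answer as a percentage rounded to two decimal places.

Keanu reaches Oakfield along 2 paths.
Via Cobalt → Palisade: 100% × 24% × 100% = 24%.
Via Orbis → Palisade: 75% × 57% × 100% = 42.75%.
Total: 24% + 42.75% = 66.75%.

66.75%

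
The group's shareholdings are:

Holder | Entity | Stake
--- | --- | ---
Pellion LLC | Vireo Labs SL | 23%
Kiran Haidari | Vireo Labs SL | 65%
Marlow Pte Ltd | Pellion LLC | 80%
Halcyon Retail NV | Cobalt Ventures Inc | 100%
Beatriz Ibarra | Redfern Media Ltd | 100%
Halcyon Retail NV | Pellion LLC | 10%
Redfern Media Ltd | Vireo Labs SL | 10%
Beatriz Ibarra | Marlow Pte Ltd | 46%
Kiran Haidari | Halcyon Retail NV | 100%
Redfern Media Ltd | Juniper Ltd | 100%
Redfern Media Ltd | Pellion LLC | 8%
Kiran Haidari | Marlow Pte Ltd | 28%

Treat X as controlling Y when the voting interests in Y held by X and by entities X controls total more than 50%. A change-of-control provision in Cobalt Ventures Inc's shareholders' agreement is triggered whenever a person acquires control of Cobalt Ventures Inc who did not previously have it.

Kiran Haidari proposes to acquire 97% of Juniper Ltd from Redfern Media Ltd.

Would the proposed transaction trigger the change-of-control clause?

No

The purchase adds only to Kiran's holdings (Redfern's stake shrinks), so Kiran is the only person who could newly come to control Cobalt.
Kiran holds 100% of Halcyon, so Kiran controls Halcyon.
Halcyon holds 100% of Cobalt, so Kiran controls Cobalt.
So Kiran already controls Cobalt before the transaction.
After the purchase, Kiran holds 97% of Juniper directly, and Redfern's stake falls to 3%.
Kiran controlled Cobalt already, so this is not a new person acquiring control; every other person's position is unchanged or reduced.
No new person acquires control, so the clause is not triggered.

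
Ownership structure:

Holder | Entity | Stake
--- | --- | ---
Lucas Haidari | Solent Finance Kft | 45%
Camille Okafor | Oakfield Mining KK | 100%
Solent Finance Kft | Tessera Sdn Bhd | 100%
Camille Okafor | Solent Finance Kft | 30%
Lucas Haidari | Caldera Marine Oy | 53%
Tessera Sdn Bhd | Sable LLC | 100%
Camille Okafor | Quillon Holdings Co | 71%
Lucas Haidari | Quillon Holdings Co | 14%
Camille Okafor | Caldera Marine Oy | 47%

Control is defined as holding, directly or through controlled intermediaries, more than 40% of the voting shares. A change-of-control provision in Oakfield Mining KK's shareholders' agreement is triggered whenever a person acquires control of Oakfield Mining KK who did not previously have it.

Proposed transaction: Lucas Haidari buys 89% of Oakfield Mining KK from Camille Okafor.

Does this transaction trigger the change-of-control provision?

The purchase adds only to Lucas's holdings (Camille's stake shrinks), so Lucas is the only person who could newly come to control Oakfield.
Lucas holds 45% of Solent, so Lucas controls Solent.
Solent holds 100% of Tessera, so Lucas controls Tessera.
Lucas holds 53% of Caldera, so Lucas controls Caldera.
Tessera holds 100% of Sable, so Lucas controls Sable.
Neither Lucas nor any entity Lucas controls holds any voting interest in Oakfield.
So before the transaction, Lucas does not control Oakfield.
After the purchase, Lucas holds 89% of Oakfield directly, and Camille's stake falls to 11%.
Lucas holds 89% of Oakfield, so Lucas controls Oakfield.
Lucas did not control Oakfield before and does after, so the clause is triggered.

Yes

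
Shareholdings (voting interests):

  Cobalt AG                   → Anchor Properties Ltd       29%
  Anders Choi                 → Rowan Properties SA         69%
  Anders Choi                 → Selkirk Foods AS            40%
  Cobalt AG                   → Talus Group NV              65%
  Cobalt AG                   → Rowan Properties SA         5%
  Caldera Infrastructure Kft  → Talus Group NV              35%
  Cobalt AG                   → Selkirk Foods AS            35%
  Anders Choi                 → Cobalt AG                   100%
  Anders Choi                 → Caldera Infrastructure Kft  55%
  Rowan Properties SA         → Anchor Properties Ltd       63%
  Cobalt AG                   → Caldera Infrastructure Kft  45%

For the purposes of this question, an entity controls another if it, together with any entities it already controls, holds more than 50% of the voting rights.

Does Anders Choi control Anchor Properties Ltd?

Yes

Anders holds 100% of Cobalt, so Anders controls Cobalt.
Cobalt and Anders together hold 5% + 69% = 74% of Rowan, so Anders controls Rowan.
Cobalt and Rowan together hold 29% + 63% = 92% of Anchor, so Anders controls Anchor.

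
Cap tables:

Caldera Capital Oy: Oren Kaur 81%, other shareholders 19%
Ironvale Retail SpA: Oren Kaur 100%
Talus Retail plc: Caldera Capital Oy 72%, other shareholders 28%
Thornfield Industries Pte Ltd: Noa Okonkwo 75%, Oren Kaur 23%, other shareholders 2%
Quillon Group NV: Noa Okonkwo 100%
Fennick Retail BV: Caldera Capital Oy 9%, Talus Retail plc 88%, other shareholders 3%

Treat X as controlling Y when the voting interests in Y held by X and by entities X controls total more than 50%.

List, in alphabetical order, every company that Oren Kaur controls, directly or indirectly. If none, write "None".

Caldera Capital Oy, Fennick Retail BV, Ironvale Retail SpA, Talus Retail plc

Oren holds 81% of Caldera, so Oren controls Caldera.
Oren holds 100% of Ironvale, so Oren controls Ironvale.
Caldera holds 72% of Talus, so Oren controls Talus.
Caldera and Talus together hold 9% + 88% = 97% of Fennick, so Oren controls Fennick.
No other company's threshold is met.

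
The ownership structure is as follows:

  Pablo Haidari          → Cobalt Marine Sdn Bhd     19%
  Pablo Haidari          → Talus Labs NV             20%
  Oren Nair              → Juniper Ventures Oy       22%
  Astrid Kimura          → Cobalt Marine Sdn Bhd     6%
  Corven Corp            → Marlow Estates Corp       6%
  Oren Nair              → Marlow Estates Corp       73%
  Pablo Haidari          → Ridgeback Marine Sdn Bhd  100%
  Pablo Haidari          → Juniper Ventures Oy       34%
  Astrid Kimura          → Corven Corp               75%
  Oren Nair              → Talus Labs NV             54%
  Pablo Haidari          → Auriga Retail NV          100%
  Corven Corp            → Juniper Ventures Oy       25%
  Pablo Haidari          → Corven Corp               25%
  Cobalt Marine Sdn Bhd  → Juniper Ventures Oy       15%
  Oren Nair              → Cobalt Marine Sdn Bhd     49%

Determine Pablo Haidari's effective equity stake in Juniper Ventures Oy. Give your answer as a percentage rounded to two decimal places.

43.10%

Pablo reaches Juniper along 3 paths.
Via Corven: 25% × 25% = 6.25%.
Via Cobalt: 19% × 15% = 2.85%.
Direct stake: 34% = 34%.
Total: 6.25% + 2.85% + 34% = 43.1%.
Rounded: 43.10%.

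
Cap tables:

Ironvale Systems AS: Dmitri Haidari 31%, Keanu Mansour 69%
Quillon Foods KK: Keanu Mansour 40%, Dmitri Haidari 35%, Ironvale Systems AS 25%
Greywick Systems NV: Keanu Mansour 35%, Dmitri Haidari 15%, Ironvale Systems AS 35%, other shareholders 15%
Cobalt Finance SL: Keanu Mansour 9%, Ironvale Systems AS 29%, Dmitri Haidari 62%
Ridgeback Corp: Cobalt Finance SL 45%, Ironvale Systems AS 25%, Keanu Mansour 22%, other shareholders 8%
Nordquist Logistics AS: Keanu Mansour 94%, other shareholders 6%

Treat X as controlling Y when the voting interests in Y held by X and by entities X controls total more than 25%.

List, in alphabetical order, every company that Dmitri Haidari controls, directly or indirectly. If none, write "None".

Dmitri holds 31% of Ironvale, so Dmitri controls Ironvale.
Dmitri and Ironvale together hold 35% + 25% = 60% of Quillon, so Dmitri controls Quillon.
Dmitri and Ironvale together hold 15% + 35% = 50% of Greywick, so Dmitri controls Greywick.
Ironvale and Dmitri together hold 29% + 62% = 91% of Cobalt, so Dmitri controls Cobalt.
Cobalt and Ironvale together hold 45% + 25% = 70% of Ridgeback, so Dmitri controls Ridgeback.
No other company's threshold is met.

Cobalt Finance SL, Greywick Systems NV, Ironvale Systems AS, Quillon Foods KK, Ridgeback Corp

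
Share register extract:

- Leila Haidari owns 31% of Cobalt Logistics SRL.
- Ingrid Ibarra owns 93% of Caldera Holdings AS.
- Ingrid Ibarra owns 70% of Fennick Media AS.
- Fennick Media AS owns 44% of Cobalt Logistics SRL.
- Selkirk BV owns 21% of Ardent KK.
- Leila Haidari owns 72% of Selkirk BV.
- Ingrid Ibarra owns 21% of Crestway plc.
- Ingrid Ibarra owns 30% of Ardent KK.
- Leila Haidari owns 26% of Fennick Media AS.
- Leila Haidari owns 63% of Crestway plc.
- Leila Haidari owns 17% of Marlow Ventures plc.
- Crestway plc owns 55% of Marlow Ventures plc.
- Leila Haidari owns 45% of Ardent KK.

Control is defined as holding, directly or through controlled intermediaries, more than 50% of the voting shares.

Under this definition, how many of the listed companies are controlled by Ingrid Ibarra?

2

Ingrid holds 70% of Fennick, so Ingrid controls Fennick.
Ingrid holds 93% of Caldera, so Ingrid controls Caldera.
No other company's threshold is met.
Ingrid controls 2 companies.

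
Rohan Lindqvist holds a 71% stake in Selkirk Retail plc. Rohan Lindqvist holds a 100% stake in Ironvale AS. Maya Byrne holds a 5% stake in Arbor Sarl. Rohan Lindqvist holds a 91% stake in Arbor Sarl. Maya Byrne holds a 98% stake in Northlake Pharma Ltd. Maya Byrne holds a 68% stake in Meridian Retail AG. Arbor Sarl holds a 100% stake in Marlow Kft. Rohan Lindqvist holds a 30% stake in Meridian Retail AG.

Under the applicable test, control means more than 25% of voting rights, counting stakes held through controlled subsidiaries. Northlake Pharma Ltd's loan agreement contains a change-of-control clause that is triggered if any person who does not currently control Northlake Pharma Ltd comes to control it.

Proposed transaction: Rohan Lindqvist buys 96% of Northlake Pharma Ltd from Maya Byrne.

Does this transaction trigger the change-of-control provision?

The purchase adds only to Rohan's holdings (Maya's stake shrinks), so Rohan is the only person who could newly come to control Northlake.
Rohan holds 91% of Arbor, so Rohan controls Arbor.
Rohan holds 71% of Selkirk, so Rohan controls Selkirk.
Rohan holds 30% of Meridian, so Rohan controls Meridian.
Arbor holds 100% of Marlow, so Rohan controls Marlow.
Rohan holds 100% of Ironvale, so Rohan controls Ironvale.
Neither Rohan nor any entity Rohan controls holds any voting interest in Northlake.
So before the transaction, Rohan does not control Northlake.
After the purchase, Rohan holds 96% of Northlake directly, and Maya's stake falls to 2%.
Rohan holds 96% of Northlake, so Rohan controls Northlake.
Rohan did not control Northlake before and does after, so the clause is triggered.

Yes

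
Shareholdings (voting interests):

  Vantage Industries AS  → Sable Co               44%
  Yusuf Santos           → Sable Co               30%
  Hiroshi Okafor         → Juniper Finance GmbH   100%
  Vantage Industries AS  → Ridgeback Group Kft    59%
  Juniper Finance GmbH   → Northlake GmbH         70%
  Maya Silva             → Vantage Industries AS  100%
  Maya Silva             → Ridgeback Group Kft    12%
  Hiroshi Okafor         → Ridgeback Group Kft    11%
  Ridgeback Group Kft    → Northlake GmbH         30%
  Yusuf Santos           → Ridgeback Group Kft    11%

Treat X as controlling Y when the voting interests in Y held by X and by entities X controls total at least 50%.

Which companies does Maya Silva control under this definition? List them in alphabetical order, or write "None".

Ridgeback Group Kft, Vantage Industries AS

Maya holds 100% of Vantage, so Maya controls Vantage.
Maya and Vantage together hold 12% + 59% = 71% of Ridgeback, so Maya controls Ridgeback.
No other company's threshold is met.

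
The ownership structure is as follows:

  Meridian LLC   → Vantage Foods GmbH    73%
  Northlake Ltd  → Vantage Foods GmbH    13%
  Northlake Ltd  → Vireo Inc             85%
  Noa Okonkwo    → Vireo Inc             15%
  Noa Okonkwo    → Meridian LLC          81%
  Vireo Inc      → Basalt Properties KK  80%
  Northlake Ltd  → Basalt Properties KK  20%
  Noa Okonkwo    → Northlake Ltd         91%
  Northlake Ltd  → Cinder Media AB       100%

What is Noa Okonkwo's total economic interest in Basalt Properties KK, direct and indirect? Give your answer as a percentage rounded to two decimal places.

92.08%

Noa reaches Basalt along 3 paths.
Via Northlake → Vireo: 91% × 85% × 80% = 61.88%.
Via Vireo: 15% × 80% = 12%.
Via Northlake: 91% × 20% = 18.2%.
Total: 61.88% + 12% + 18.2% = 92.08%.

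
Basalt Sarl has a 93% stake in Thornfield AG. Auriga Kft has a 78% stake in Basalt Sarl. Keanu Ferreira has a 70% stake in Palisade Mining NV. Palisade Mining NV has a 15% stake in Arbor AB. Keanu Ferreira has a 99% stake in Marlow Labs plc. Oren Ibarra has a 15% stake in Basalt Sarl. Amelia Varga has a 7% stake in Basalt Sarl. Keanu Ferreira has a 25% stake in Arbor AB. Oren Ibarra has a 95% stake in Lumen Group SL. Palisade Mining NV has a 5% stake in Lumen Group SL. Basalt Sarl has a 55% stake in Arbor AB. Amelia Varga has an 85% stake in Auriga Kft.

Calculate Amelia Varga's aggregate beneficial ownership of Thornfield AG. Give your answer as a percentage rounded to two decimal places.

68.17%

Amelia reaches Thornfield along 2 paths.
Via Basalt: 7% × 93% = 6.51%.
Via Auriga → Basalt: 85% × 78% × 93% = 61.659%.
Total: 6.51% + 61.659% = 68.169%.
Rounded: 68.17%.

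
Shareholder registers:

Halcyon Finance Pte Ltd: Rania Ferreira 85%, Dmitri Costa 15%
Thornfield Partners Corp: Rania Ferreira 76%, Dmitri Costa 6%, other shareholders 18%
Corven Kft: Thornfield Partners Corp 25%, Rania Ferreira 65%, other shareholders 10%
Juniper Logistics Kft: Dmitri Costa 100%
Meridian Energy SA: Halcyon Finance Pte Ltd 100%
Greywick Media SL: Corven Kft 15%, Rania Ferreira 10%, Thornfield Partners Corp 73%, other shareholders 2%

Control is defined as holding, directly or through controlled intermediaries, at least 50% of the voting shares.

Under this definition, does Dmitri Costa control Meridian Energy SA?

Dmitri holds 100% of Juniper, so Dmitri controls Juniper.
Neither Dmitri nor any entity Dmitri controls holds any voting interest in Meridian.
So Dmitri does not control Meridian.

No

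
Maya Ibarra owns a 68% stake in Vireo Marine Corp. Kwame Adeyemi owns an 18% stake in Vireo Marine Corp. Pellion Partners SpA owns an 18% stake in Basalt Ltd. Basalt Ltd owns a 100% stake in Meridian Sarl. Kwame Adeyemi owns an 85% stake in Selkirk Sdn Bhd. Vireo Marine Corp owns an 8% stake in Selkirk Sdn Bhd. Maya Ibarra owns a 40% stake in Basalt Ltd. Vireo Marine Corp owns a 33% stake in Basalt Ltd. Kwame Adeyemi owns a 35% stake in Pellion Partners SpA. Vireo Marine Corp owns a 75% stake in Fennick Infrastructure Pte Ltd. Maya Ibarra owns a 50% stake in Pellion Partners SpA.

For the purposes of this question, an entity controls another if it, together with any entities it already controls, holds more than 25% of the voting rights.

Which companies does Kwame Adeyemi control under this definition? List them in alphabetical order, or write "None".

Kwame holds 35% of Pellion, so Kwame controls Pellion.
Kwame holds 85% of Selkirk, so Kwame controls Selkirk.
No other company's threshold is met.

Pellion Partners SpA, Selkirk Sdn Bhd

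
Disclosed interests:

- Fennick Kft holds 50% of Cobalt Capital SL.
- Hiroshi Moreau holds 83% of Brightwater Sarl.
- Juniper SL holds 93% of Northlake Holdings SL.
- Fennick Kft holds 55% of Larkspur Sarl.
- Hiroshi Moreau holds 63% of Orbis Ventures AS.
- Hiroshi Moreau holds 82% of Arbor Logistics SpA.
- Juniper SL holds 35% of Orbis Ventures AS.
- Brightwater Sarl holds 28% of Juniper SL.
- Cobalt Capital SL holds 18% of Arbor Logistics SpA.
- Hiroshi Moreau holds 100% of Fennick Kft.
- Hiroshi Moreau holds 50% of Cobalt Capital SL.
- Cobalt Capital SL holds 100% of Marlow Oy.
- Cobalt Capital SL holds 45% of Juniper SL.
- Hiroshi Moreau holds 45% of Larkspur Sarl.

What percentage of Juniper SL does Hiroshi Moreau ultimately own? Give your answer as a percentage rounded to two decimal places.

68.24%

Hiroshi reaches Juniper along 3 paths.
Via Fennick → Cobalt: 100% × 50% × 45% = 22.5%.
Via Cobalt: 50% × 45% = 22.5%.
Via Brightwater: 83% × 28% = 23.24%.
Total: 22.5% + 22.5% + 23.24% = 68.24%.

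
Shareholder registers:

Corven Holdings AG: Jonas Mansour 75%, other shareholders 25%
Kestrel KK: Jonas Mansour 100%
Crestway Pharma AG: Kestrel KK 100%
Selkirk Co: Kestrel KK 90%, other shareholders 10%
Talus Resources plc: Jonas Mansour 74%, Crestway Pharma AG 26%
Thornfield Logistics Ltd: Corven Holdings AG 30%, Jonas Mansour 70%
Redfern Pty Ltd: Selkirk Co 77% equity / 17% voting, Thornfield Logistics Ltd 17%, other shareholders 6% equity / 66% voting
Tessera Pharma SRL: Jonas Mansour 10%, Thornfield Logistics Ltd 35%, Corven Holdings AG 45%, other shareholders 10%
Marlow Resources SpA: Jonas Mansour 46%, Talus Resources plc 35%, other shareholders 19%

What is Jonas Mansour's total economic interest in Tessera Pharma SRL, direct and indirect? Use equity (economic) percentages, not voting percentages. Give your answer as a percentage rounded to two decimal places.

76.13%

Jonas reaches Tessera along 4 paths.
Direct stake: 10% = 10%.
Via Corven → Thornfield: 75% × 30% × 35% = 7.875%.
Via Thornfield: 70% × 35% = 24.5%.
Via Corven: 75% × 45% = 33.75%.
Total: 10% + 7.875% + 24.5% + 33.75% = 76.125%.
Rounded: 76.13%.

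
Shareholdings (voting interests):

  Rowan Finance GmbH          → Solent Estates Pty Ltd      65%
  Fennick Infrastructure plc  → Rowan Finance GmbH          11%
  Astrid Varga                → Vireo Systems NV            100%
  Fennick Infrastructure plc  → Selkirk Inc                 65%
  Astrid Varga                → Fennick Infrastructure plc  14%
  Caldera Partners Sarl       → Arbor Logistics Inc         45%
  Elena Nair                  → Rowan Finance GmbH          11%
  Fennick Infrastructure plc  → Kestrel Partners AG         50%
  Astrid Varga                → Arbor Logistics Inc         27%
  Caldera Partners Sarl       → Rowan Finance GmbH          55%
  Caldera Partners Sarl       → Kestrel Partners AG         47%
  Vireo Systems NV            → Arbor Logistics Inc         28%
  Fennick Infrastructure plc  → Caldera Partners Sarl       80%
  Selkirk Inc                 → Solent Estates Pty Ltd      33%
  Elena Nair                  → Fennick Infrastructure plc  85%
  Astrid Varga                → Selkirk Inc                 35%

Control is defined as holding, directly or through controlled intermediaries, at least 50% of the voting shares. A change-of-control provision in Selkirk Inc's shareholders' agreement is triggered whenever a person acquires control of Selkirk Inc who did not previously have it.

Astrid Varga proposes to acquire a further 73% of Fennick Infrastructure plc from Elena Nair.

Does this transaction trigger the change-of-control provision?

The purchase adds only to Astrid's holdings (Elena's stake shrinks), so Astrid is the only person who could newly come to control Selkirk.
Astrid holds 100% of Vireo, so Astrid controls Vireo.
Astrid and Vireo together hold 27% + 28% = 55% of Arbor, so Astrid controls Arbor.
In Selkirk, Astrid's side holds only 35%, not ≥ 50%.
So before the transaction, Astrid does not control Selkirk.
After the purchase, Astrid's direct stake in Fennick rises to 14% + 73% = 87%, and Elena's stake falls to 12%.
Astrid holds 87% of Fennick, so Astrid controls Fennick.
Fennick and Astrid together hold 65% + 35% = 100% of Selkirk, so Astrid controls Selkirk.
Astrid did not control Selkirk before and does after, so the clause is triggered.

Yes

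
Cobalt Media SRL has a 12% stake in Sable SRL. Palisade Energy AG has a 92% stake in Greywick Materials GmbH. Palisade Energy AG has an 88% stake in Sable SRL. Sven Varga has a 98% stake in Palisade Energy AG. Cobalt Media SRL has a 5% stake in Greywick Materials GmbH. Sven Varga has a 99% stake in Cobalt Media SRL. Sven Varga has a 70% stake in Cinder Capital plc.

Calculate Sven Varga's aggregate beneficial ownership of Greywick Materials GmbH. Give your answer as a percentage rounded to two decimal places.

95.11%

Sven reaches Greywick along 2 paths.
Via Palisade: 98% × 92% = 90.16%.
Via Cobalt: 99% × 5% = 4.95%.
Total: 90.16% + 4.95% = 95.11%.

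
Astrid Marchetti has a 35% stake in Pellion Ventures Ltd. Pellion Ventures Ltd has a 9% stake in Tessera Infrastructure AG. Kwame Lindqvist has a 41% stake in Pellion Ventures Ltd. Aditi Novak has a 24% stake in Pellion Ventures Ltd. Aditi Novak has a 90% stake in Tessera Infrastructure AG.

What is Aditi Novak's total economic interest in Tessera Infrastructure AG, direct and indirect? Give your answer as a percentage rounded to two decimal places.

92.16%

Aditi reaches Tessera along 2 paths.
Direct stake: 90% = 90%.
Via Pellion: 24% × 9% = 2.16%.
Total: 90% + 2.16% = 92.16%.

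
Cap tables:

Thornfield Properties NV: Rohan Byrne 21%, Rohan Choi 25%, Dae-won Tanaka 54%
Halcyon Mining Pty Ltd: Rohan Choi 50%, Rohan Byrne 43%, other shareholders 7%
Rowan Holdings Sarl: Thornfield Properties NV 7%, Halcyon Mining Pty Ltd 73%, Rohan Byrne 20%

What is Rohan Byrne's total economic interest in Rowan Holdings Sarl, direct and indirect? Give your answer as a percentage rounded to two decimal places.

Rohan Byrne reaches Rowan along 3 paths.
Via Thornfield: 21% × 7% = 1.47%.
Via Halcyon: 43% × 73% = 31.39%.
Direct stake: 20% = 20%.
Total: 1.47% + 31.39% + 20% = 52.86%.

52.86%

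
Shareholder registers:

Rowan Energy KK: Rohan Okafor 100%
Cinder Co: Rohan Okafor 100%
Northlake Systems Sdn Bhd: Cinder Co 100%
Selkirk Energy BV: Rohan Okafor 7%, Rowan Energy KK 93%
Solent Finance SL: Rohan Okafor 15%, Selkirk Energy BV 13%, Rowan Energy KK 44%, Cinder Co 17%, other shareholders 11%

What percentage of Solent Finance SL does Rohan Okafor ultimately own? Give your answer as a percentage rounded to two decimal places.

Rohan reaches Solent along 5 paths.
Direct stake: 15% = 15%.
Via Selkirk: 7% × 13% = 0.91%.
Via Rowan → Selkirk: 100% × 93% × 13% = 12.09%.
Via Rowan: 100% × 44% = 44%.
Via Cinder: 100% × 17% = 17%.
Total: 15% + 0.91% + 12.09% + 44% + 17% = 89%.
Rounded: 89.00%.

89.00%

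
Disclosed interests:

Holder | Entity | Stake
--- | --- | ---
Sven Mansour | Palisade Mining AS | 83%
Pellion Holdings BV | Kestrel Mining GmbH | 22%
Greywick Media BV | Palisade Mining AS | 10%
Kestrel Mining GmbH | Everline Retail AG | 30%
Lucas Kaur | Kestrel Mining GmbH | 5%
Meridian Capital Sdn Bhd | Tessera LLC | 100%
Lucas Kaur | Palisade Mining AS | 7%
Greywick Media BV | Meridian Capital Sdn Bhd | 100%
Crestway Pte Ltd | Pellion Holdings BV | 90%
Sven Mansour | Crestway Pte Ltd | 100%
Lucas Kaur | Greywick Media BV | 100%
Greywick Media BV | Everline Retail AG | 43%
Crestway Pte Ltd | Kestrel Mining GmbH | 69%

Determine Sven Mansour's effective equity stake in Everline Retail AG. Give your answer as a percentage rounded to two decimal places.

26.64%

Sven reaches Everline along 2 paths.
Via Crestway → Kestrel: 100% × 69% × 30% = 20.7%.
Via Crestway → Pellion → Kestrel: 100% × 90% × 22% × 30% = 5.94%.
Total: 20.7% + 5.94% = 26.64%.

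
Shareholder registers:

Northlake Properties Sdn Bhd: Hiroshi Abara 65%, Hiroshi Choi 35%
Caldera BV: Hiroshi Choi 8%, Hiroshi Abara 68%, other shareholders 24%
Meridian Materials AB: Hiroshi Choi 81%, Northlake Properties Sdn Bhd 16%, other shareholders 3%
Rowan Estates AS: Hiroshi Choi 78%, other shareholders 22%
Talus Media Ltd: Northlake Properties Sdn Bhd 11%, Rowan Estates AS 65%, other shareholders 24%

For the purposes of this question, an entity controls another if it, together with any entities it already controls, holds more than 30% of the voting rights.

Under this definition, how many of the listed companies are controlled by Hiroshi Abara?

2

Hiroshi Abara holds 65% of Northlake, so Hiroshi Abara controls Northlake.
Hiroshi Abara holds 68% of Caldera, so Hiroshi Abara controls Caldera.
No other company's threshold is met.
Hiroshi Abara controls 2 companies.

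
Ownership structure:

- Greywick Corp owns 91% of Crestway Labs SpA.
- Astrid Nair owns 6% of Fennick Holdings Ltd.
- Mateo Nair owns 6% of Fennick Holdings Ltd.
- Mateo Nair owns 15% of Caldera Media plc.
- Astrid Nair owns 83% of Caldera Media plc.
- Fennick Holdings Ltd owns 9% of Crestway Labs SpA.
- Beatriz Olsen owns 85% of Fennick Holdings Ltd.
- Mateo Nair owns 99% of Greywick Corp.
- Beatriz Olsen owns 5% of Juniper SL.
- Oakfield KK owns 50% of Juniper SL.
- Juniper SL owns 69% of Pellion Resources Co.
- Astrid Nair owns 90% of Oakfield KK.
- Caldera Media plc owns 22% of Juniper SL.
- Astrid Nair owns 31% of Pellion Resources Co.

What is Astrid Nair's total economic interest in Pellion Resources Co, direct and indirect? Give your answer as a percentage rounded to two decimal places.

74.65%

Astrid reaches Pellion along 3 paths.
Direct stake: 31% = 31%.
Via Caldera → Juniper: 83% × 22% × 69% = 12.5994%.
Via Oakfield → Juniper: 90% × 50% × 69% = 31.05%.
Total: 31% + 12.5994% + 31.05% = 74.6494%.
Rounded: 74.65%.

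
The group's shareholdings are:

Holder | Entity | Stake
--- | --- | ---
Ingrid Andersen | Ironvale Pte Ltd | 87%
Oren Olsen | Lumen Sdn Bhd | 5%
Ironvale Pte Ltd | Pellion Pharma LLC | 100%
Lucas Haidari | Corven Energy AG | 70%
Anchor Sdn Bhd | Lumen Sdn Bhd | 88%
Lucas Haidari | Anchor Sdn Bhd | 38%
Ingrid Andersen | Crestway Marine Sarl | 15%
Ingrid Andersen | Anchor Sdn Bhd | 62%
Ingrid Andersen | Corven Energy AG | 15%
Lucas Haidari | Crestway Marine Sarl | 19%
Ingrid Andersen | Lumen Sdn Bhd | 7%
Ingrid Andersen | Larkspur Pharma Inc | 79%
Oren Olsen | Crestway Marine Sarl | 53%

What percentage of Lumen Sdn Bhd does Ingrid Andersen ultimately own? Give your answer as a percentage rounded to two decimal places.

Ingrid reaches Lumen along 2 paths.
Direct stake: 7% = 7%.
Via Anchor: 62% × 88% = 54.56%.
Total: 7% + 54.56% = 61.56%.

61.56%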